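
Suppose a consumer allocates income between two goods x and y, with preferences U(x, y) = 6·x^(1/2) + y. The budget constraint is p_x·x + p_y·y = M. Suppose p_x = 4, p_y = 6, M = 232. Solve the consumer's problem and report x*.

x* = 20.25

Utility is quasi-linear in y; the FOC for x is 3/√x = p_x/p_y.
Thus x* = (3·p_y/p_x)² — independent of M — with the rest of income spent on y.
Plugging in: x* = (3·6/4)² = 20.25.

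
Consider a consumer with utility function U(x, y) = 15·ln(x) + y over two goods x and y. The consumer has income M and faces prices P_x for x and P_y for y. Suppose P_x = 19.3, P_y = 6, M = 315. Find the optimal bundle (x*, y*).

x* = 4.6632, y* = 37.5

So x*(P_x,P_y) = 15·P_y/P_x, independent of income; and y* = (M − 15·P_y)/P_y.
At the given prices: x* = 15·6/19.3 = 4.6632, and y* = 37.5.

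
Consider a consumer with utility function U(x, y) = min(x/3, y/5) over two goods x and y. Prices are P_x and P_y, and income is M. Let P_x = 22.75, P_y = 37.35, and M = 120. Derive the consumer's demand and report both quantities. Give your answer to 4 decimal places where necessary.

Leontief preferences: the optimum is at the kink where x/3 = y/5, i.e. y = (5/3)·x.
Budget: P_x·x + P_y·(5/3)·x = M, so (3·P_x + 5·P_y)·x = 3·M.
Demand: x*(P_x,P_y,M) = 3·M/(3·P_x + 5·P_y), y* = 5·M/(3·P_x + 5·P_y).
Here 3·22.75 + 5·37.35 = 255, giving x* = 1.4118 and y* = 2.3529.

x* = 1.4118, y* = 2.3529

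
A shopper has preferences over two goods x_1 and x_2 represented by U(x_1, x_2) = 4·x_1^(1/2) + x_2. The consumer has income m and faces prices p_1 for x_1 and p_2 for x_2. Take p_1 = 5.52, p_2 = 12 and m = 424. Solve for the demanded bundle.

Plugging in: x_1* = (2·12/5.52)² = 18.9036, x_2* = 26.6377.

x_1* = 18.9036, x_2* = 26.6377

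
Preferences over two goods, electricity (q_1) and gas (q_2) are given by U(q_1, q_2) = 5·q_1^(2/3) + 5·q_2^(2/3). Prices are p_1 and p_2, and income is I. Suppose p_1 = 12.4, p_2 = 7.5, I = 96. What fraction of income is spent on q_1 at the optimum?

share on q_1 = 0.2678

With the ratio pinned down, the budget gives q_1* = I/(p_1 + p_2·(q_2/q_1)) and q_2* = (q_2/q_1)·q_1*.
Numerically q_2/q_1 = 4.519405, so q_1* = 96/(12.4 + 7.5·4.519405) = 2.0736 and q_2* = 4.519405·2.0736 = 9.3716.
Expenditure on q_1: 12.4·2.0736 = 25.7131; share = 0.2678.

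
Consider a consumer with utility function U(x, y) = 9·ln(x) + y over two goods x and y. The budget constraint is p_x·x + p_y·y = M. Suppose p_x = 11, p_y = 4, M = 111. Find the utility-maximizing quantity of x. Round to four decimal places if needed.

x* = 3.2727

So x*(p_x,p_y) = 9·p_y/p_x, independent of income; and y* = (M − 9·p_y)/p_y.
At the given prices: x* = 9·4/11 = 3.2727.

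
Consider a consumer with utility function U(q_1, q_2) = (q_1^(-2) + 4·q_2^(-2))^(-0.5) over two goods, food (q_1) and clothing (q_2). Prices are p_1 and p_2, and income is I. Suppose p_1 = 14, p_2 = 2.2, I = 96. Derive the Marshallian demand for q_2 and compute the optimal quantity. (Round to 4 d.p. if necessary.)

q_2* = 13.7946

MU_q_1 ∝ q_1^(-3), MU_q_2 ∝ 4·q_2^(-3), so MRS = (1/4)·(q_2/q_1)^(3) = p_1/p_2.
Solve for the ratio: q_2/q_1 = [4·p_1/p_2]^(1/3).
With the ratio pinned down, the budget gives q_1* = I/(p_1 + p_2·(q_2/q_1)) and q_2* = (q_2/q_1)·q_1*.
Numerically q_2/q_1 = 2.941633, so q_1* = 96/(14 + 2.2·2.941633) = 4.6894 and q_2* = 2.941633·4.6894 = 13.7946.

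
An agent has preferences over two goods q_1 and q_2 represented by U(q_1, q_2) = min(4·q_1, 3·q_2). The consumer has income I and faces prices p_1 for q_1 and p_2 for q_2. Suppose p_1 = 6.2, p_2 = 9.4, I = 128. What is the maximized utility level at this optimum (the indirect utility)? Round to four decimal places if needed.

V = 27.331

Leontief preferences: the optimum is at the kink where q_1/3 = q_2/4, i.e. q_2 = (4/3)·q_1.
Budget: p_1·q_1 + p_2·(4/3)·q_1 = I, so (3·p_1 + 4·p_2)·q_1 = 3·I.
Demand: q_1*(p_1,p_2,I) = 3·I/(3·p_1 + 4·p_2), q_2* = 4·I/(3·p_1 + 4·p_2).
Here 3·6.2 + 4·9.4 = 56.2, giving q_1* = 6.8327 and q_2* = 9.1103.
Utility at the optimum: U(6.8327, 9.1103) = 27.331.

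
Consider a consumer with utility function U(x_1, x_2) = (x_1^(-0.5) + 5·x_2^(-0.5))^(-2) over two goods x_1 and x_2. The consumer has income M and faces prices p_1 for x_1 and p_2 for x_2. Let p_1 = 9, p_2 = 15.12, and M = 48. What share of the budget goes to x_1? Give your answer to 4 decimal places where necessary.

share on x_1 = 0.2234

From the CES first-order condition, (1/5)·(x_2/x_1)^(1.5) = p_1/p_2.
Solve for the ratio: x_2/x_1 = [5·p_1/p_2]^(2/3).
Substitute x_2 = (x_2/x_1)·x_1 into the budget: x_1* = M/(p_1 + p_2·(x_2/x_1)).
Numerically x_2/x_1 = 2.069063, so x_1* = 48/(9 + 15.12·2.069063) = 1.1915 and x_2* = 2.069063·1.1915 = 2.4654.
Expenditure on x_1: 9·1.1915 = 10.7238; share = 0.2234.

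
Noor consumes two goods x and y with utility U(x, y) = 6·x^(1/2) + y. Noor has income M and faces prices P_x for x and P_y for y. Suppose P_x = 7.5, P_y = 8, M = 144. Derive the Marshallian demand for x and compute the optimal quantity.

Utility is quasi-linear in y; the FOC for x is 3/√x = P_x/P_y.
Thus x* = (3·P_y/P_x)² — independent of M — with the rest of income spent on y.
Plugging in: x* = (3·8/7.5)² = 10.24.

x* = 10.24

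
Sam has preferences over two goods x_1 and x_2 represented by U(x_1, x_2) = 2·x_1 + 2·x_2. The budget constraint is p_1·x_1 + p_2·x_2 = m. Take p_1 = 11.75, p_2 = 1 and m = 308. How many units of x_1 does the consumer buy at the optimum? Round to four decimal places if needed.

Perfect substitutes: compare marginal utility per dollar. 2/p_1 vs 2/p_2 → 0.1702 vs 2.
x_2 gives more utility per dollar, so spend all income on x_2: x_2* = m/p_2, x_1* = 0.
Numerically: x_1* = 0, x_2* = 308.

x_1* = 0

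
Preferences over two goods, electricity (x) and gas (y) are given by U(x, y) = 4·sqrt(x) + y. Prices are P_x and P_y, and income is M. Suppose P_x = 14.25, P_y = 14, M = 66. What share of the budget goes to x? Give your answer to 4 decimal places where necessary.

share on x = 0.8336

Set MRS = P_x/P_y: 2·x^(−1/2) = P_x/P_y.
Thus x* = (2·P_y/P_x)² — independent of M — with the rest of income spent on y.
Plugging in: x* = (2·14/14.25)² = 3.8609, y* = 0.7845.
Expenditure on x: 14.25·3.8609 = 55.0175; share = 0.8336.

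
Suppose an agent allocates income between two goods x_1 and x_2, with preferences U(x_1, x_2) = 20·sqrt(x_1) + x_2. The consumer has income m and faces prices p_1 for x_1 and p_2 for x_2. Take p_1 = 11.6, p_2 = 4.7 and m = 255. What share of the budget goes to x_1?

Solve: √x_1 = 10·p_2/p_1, so x_1*(p_1,p_2) = (10·p_2/p_1)², and x_2* = (m − p_1·x_1*)/p_2.
Plugging in: x_1* = (10·4.7/11.6)² = 16.4165, x_2* = 13.7381.
Expenditure on x_1: 11.6·16.4165 = 190.431; share = 0.7468.

share on x_1 = 0.7468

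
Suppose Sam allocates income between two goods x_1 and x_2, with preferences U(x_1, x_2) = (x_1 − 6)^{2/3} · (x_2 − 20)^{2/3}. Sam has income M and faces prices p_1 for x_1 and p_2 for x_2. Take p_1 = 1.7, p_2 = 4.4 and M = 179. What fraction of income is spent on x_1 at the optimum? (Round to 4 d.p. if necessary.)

Let x_1' = x_1−6, x_2' = x_2−20. MRS = x_2'/x_1' = p_1/p_2.
After buying the subsistence bundle (6, 20), a share 0.5 of the remaining income goes to x_1: x_1* = 6 + 0.5·(M − 6p_1 − 20p_2)/p_1.
Discretionary income = 179 − 6·1.7 − 20·4.4 = 80.8; x_1* = 6 + 0.5·80.8/1.7 = 29.7647; x_2* = 20 + 0.5·80.8/4.4 = 29.1818.
Expenditure on x_1: 1.7·29.7647 = 50.6; share = 0.2827.

share on x_1 = 0.2827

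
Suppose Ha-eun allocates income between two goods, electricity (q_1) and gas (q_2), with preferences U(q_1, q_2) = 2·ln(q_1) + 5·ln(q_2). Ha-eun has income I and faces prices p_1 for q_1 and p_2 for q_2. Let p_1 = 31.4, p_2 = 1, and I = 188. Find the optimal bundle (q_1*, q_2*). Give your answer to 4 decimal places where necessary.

MU_q_1/MU_q_2 = (2·q_2)/(5·q_1); tangency sets this equal to p_1/p_2.
Rearranging, p_2·q_2 = (5/2)·p_1·q_1. Substituting into the budget gives p_1·q_1·(1 + (5/2)) = I.
Demand: q_1*(p_1,p_2,I) = 2/7·I/p_1 and q_2* = 5/7·I/p_2.
At p_1=31.4, p_2=1, I=188: q_1* = 2/7·188/31.4 = 1.7106, q_2* = 134.2857.

q_1* = 1.7106, q_2* = 134.2857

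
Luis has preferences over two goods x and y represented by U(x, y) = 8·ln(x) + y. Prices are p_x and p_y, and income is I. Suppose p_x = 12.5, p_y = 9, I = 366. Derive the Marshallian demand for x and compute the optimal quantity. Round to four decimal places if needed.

x* = 5.76

MU_x = 8/x, MU_y = 1. Tangency: 8/x = p_x/p_y.
So x*(p_x,p_y) = 8·p_y/p_x, independent of income; and y* = (I − 8·p_y)/p_y.
At the given prices: x* = 8·9/12.5 = 5.76.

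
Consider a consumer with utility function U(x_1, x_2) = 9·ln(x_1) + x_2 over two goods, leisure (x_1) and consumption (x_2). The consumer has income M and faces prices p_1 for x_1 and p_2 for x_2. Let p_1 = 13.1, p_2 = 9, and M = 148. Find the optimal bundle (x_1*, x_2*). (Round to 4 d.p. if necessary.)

x_1* = 6.1832, x_2* = 7.4444

Set MRS = p_1/p_2: (9/x_1)/1 = p_1/p_2.
So x_1*(p_1,p_2) = 9·p_2/p_1, independent of income; and x_2* = (M − 9·p_2)/p_2.
At the given prices: x_1* = 9·9/13.1 = 6.1832, and x_2* = 7.4444.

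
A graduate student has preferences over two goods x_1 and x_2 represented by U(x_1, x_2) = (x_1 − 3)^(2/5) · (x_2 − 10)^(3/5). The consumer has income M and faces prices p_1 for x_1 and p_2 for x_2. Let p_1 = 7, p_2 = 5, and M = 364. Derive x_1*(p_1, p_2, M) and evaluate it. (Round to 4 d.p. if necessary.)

Substituting into the budget: x_1* = 3 + 0.4·(M − 3·p_1 − 10·p_2)/p_1, and x_2* = 10 + 0.6·(…)/p_2.
Discretionary income = 364 − 3·7 − 10·5 = 293; x_1* = 3 + 0.4·293/7 = 19.7429.

x_1* = 19.7429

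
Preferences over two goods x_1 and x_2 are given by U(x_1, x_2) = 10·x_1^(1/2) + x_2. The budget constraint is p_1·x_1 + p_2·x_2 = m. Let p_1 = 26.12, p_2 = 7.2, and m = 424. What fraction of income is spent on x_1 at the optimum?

share on x_1 = 0.117

Utility is quasi-linear in x_2; the FOC for x_1 is 5/√x_1 = p_1/p_2.
Solve: √x_1 = 5·p_2/p_1, so x_1*(p_1,p_2) = (5·p_2/p_1)², and x_2* = (m − p_1·x_1*)/p_2.
Plugging in: x_1* = (5·7.2/26.12)² = 1.8996, x_2* = 51.9976.
Expenditure on x_1: 26.12·1.8996 = 49.6172; share = 0.117.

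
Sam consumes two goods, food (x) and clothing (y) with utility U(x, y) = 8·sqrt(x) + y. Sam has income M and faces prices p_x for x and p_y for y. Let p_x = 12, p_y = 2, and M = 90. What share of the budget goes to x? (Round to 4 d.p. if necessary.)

Utility is quasi-linear in y; the FOC for x is 4/√x = p_x/p_y.
Solve: √x = 4·p_y/p_x, so x*(p_x,p_y) = (4·p_y/p_x)², and y* = (M − p_x·x*)/p_y.
Plugging in: x* = (4·2/12)² = 0.4444, y* = 42.3333.
Expenditure on x: 12·0.4444 = 5.3333; share = 0.0593.

share on x = 0.0593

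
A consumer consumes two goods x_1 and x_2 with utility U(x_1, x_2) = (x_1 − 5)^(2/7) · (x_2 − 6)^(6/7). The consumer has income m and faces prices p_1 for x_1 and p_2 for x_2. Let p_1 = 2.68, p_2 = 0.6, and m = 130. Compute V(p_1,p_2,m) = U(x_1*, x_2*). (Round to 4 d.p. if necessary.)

Let x_1' = x_1−5, x_2' = x_2−6. MRS = (1/3)·x_2'/x_1' = p_1/p_2.
After buying the subsistence bundle (5, 6), a share 0.25 of the remaining income goes to x_1: x_1* = 5 + 0.25·(m − 5p_1 − 6p_2)/p_1.
Discretionary income = 130 − 5·2.68 − 6·0.6 = 113; x_1* = 5 + 0.25·113/2.68 = 15.541; x_2* = 6 + 0.75·113/0.6 = 147.25.
Utility at the optimum: U(15.541, 147.25) = 136.4897.

V = 136.4897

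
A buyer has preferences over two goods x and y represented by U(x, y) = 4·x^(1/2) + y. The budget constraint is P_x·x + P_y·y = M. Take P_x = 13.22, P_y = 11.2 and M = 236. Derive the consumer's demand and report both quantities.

x* = 2.871, y* = 17.6826

MU_x = 2/√x, MU_y = 1. Tangency: 2/√x = P_x/P_y.
Solve: √x = 2·P_y/P_x, so x*(P_x,P_y) = (2·P_y/P_x)², and y* = (M − P_x·x*)/P_y.
Plugging in: x* = (2·11.2/13.22)² = 2.871, y* = 17.6826.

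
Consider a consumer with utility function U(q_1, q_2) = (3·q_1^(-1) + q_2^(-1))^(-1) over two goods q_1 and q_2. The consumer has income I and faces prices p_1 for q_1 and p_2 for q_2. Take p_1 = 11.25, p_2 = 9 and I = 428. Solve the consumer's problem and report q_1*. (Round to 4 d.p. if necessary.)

From the CES first-order condition, 3·(q_2/q_1)^(2) = p_1/p_2.
Solve for the ratio: q_2/q_1 = [(1/3)·p_1/p_2]^(0.5).
Substitute q_2 = (q_2/q_1)·q_1 into the budget: q_1* = I/(p_1 + p_2·(q_2/q_1)).
Numerically q_2/q_1 = 0.645497, so q_1* = 428/(11.25 + 9·0.645497) = 25.0887.

q_1* = 25.0887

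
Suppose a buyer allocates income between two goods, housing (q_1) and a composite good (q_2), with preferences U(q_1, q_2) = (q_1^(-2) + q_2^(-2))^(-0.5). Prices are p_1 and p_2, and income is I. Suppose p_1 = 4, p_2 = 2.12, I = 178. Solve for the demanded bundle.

MU_q_1 ∝ q_1^(-3), MU_q_2 ∝ q_2^(-3), so MRS = (q_2/q_1)^(3) = p_1/p_2.
Hence q_2/q_1 = (p_1/p_2)^(1/(3)), i.e. raised to the 1/3 power.
With the ratio pinned down, the budget gives q_1* = I/(p_1 + p_2·(q_2/q_1)) and q_2* = (q_2/q_1)·q_1*.
Numerically q_2/q_1 = 1.235686, so q_1* = 178/(4 + 2.12·1.235686) = 26.8896 and q_2* = 1.235686·26.8896 = 33.2271.

q_1* = 26.8896, q_2* = 33.2271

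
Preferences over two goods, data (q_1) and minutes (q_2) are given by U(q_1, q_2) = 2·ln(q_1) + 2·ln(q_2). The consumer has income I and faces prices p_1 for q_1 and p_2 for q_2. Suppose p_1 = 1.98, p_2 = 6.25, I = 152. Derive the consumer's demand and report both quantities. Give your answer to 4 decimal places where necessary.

q_1* = 38.3838, q_2* = 12.16

MU_q_1/MU_q_2 = (2·q_2)/(2·q_1); tangency sets this equal to p_1/p_2.
Rearranging, p_2·q_2 = p_1·q_1. Substituting into the budget gives p_1·q_1·(1 + 1) = I.
Demand: q_1*(p_1,p_2,I) = 0.5·I/p_1 and q_2* = 0.5·I/p_2.
At p_1=1.98, p_2=6.25, I=152: q_1* = 0.5·152/1.98 = 38.3838, q_2* = 12.16.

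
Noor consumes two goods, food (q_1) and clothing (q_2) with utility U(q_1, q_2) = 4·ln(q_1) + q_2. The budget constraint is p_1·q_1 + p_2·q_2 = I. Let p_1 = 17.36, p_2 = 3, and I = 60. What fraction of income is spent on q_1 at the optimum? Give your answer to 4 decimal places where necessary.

Set MRS = p_1/p_2: (4/q_1)/1 = p_1/p_2.
So q_1*(p_1,p_2) = 4·p_2/p_1, independent of income; and q_2* = (I − 4·p_2)/p_2.
At the given prices: q_1* = 4·3/17.36 = 0.6912, and q_2* = 16.
Expenditure on q_1: 17.36·0.6912 = 12; share = 0.2.

share on q_1 = 0.2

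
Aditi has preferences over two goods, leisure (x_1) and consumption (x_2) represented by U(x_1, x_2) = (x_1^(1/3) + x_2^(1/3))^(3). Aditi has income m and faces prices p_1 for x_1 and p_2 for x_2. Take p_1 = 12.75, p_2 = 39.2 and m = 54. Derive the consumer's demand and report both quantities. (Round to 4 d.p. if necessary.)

x_1* = 2.6971, x_2* = 0.5003

With the ratio pinned down, the budget gives x_1* = m/(p_1 + p_2·(x_2/x_1)) and x_2* = (x_2/x_1)·x_1*.
Numerically x_2/x_1 = 0.185497, so x_1* = 54/(12.75 + 39.2·0.185497) = 2.6971 and x_2* = 0.185497·2.6971 = 0.5003.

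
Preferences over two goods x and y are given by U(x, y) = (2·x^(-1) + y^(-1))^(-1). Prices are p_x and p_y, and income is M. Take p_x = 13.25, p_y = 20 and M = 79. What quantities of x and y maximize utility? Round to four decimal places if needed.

Substitute y = (y/x)·x into the budget: x* = M/(p_x + p_y·(y/x)).
Numerically y/x = 0.575543, so x* = 79/(13.25 + 20·0.575543) = 3.1905 and y* = 0.575543·3.1905 = 1.8363.

x* = 3.1905, y* = 1.8363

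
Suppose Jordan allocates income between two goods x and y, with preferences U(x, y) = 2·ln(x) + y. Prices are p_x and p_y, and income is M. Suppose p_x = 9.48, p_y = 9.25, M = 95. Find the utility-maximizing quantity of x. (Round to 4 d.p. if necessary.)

x* = 1.9515

So x*(p_x,p_y) = 2·p_y/p_x, independent of income; and y* = (M − 2·p_y)/p_y.
At the given prices: x* = 2·9.25/9.48 = 1.9515.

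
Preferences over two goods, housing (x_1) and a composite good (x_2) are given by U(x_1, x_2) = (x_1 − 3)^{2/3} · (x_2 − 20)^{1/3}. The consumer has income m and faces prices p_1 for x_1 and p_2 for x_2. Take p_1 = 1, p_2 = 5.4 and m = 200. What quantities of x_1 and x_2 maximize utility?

Substituting into the budget: x_1* = 3 + 2/3·(m − 3·p_1 − 20·p_2)/p_1, and x_2* = 20 + 1/3·(…)/p_2.
Discretionary income = 200 − 3·1 − 20·5.4 = 89; x_1* = 3 + 2/3·89/1 = 62.3333; x_2* = 20 + 1/3·89/5.4 = 25.4938.

x_1* = 62.3333, x_2* = 25.4938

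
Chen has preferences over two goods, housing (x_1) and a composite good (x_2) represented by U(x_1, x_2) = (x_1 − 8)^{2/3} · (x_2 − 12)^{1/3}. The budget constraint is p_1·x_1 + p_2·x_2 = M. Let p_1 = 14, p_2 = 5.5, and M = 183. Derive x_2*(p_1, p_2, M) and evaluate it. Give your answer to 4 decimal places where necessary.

x_2* = 12.303

MRS = 2·(x_2−12)/(x_1−8). Tangency with p_1/p_2 gives x_2−12 = (1/2)·(p_1/p_2)·(x_1−8).
After buying the subsistence bundle (8, 12), a share 2/3 of the remaining income goes to x_1: x_1* = 8 + 2/3·(M − 8p_1 − 12p_2)/p_1.
Discretionary income = 183 − 8·14 − 12·5.5 = 5; x_2* = 12 + 1/3·5/5.5 = 12.303.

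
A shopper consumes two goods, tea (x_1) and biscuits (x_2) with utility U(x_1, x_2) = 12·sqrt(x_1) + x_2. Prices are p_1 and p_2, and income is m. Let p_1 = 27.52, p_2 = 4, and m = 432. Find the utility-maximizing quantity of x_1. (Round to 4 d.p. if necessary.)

MU_x_1 = 6/√x_1, MU_x_2 = 1. Tangency: 6/√x_1 = p_1/p_2.
Thus x_1* = (6·p_2/p_1)² — independent of m — with the rest of income spent on x_2.
Plugging in: x_1* = (6·4/27.52)² = 0.7605.

x_1* = 0.7605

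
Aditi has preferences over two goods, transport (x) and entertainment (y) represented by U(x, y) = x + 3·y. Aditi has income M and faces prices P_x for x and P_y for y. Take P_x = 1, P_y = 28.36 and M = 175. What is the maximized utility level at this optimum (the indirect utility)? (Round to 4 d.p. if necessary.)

Linear utility — the consumer picks whichever good has higher MU/price: 1/1 = 1 vs 3/28.36 = 0.1058.
x gives more utility per dollar, so spend all income on x: x* = M/P_x, y* = 0.
Numerically: x* = 175, y* = 0.
Utility at the optimum: U(175, 0) = 175.

V = 175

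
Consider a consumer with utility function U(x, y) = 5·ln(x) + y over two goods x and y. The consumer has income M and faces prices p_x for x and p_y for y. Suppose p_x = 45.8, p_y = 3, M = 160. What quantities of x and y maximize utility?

MU_x = 5/x, MU_y = 1. Tangency: 5/x = p_x/p_y.
So x*(p_x,p_y) = 5·p_y/p_x, independent of income; and y* = (M − 5·p_y)/p_y.
At the given prices: x* = 5·3/45.8 = 0.3275, and y* = 48.3333.

x* = 0.3275, y* = 48.3333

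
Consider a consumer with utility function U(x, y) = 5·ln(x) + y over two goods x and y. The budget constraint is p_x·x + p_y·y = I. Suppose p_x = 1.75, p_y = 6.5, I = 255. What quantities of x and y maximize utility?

At the given prices: x* = 5·6.5/1.75 = 18.5714, and y* = 34.2308.

x* = 18.5714, y* = 34.2308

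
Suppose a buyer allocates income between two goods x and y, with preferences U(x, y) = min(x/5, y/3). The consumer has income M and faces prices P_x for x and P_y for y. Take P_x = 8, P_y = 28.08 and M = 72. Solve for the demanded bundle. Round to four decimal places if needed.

Leontief preferences: the optimum is at the kink where x/5 = y/3, i.e. y = (3/5)·x.
Budget: P_x·x + P_y·(3/5)·x = M, so (5·P_x + 3·P_y)·x = 5·M.
Demand: x*(P_x,P_y,M) = 5·M/(5·P_x + 3·P_y), y* = 3·M/(5·P_x + 3·P_y).
Here 5·8 + 3·28.08 = 124.24, giving x* = 2.8976 and y* = 1.7386.

x* = 2.8976, y* = 1.7386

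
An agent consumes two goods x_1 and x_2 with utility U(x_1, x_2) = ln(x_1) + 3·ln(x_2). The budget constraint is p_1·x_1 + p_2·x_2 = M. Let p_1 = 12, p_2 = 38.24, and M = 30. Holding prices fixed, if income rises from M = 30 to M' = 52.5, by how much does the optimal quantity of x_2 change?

Δx_2* = 0.4413

MU_x_1/MU_x_2 = (x_2)/(3·x_1); tangency sets this equal to p_1/p_2.
Rearranging, p_2·x_2 = 3·p_1·x_1. Substituting into the budget gives p_1·x_1·(1 + 3) = M.
Demand: x_1*(p_1,p_2,M) = 0.25·M/p_1 and x_2* = 0.75·M/p_2.
At p_1=12, p_2=38.24, M=30: x_2* = 0.75·30/38.24 = 0.5884.
At M' = 52.5: x_2* = 1.0297. Change: 1.0297 − 0.5884 = 0.4413.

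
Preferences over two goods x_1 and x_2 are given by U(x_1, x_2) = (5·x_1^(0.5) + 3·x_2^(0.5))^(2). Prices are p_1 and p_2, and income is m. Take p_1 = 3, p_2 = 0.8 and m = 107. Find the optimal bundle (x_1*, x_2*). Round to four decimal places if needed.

From the CES first-order condition, (5/3)·(x_2/x_1)^(0.5) = p_1/p_2.
Hence x_2/x_1 = ((3/5)·p_1/p_2)^(1/(0.5)), i.e. raised to the 2 power.
Substitute x_2 = (x_2/x_1)·x_1 into the budget: x_1* = m/(p_1 + p_2·(x_2/x_1)).
Numerically x_2/x_1 = 5.0625, so x_1* = 107/(3 + 0.8·5.0625) = 15.1773 and x_2* = 5.0625·15.1773 = 76.8351.

x_1* = 15.1773, x_2* = 76.8351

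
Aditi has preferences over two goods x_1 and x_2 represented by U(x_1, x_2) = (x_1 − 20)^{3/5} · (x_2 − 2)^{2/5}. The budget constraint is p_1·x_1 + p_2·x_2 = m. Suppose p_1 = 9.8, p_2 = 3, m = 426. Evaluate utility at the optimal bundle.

MRS = (3/2)·(x_2−2)/(x_1−20). Tangency with p_1/p_2 gives x_2−2 = (2/3)·(p_1/p_2)·(x_1−20).
After buying the subsistence bundle (20, 2), a share 0.6 of the remaining income goes to x_1: x_1* = 20 + 0.6·(m − 20p_1 − 2p_2)/p_1.
Discretionary income = 426 − 20·9.8 − 2·3 = 224; x_1* = 20 + 0.6·224/9.8 = 33.7143; x_2* = 2 + 0.4·224/3 = 31.8667.
Utility at the optimum: U(33.7143, 31.8667) = 18.7231.

V = 18.7231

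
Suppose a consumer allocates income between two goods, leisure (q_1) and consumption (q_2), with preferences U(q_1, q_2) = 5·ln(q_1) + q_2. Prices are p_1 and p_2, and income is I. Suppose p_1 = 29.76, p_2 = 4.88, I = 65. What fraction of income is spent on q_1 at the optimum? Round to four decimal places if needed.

Set MRS = p_1/p_2: (5/q_1)/1 = p_1/p_2.
So q_1*(p_1,p_2) = 5·p_2/p_1, independent of income; and q_2* = (I − 5·p_2)/p_2.
At the given prices: q_1* = 5·4.88/29.76 = 0.8199, and q_2* = 8.3197.
Expenditure on q_1: 29.76·0.8199 = 24.4; share = 0.3754.

share on q_1 = 0.3754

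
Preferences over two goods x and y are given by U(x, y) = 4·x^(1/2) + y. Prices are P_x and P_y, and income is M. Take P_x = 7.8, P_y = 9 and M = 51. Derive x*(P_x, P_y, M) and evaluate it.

Utility is quasi-linear in y; the FOC for x is 2/√x = P_x/P_y.
Solve: √x = 2·P_y/P_x, so x*(P_x,P_y) = (2·P_y/P_x)², and y* = (M − P_x·x*)/P_y.
Plugging in: x* = (2·9/7.8)² = 5.3254.

x* = 5.3254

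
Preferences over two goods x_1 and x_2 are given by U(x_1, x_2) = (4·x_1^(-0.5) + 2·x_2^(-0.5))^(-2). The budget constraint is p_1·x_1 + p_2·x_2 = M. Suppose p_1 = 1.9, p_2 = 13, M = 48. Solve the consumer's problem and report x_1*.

From the CES first-order condition, 2·(x_2/x_1)^(1.5) = p_1/p_2.
Solve for the ratio: x_2/x_1 = [(1/2)·p_1/p_2]^(2/3).
Substitute x_2 = (x_2/x_1)·x_1 into the budget: x_1* = M/(p_1 + p_2·(x_2/x_1)).
Numerically x_2/x_1 = 0.174791, so x_1* = 48/(1.9 + 13·0.174791) = 11.5045.

x_1* = 11.5045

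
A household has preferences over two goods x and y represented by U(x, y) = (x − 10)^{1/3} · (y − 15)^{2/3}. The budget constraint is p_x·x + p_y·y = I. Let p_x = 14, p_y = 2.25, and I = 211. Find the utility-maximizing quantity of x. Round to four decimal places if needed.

x* = 10.8869

This is Cobb-Douglas in (x−10, y−15): tangency gives 1/3·p_y·(y−15) = 2/3·p_x·(x−10).
After buying the subsistence bundle (10, 15), a share 1/3 of the remaining income goes to x: x* = 10 + 1/3·(I − 10p_x − 15p_y)/p_x.
Discretionary income = 211 − 10·14 − 15·2.25 = 37.25; x* = 10 + 1/3·37.25/14 = 10.8869.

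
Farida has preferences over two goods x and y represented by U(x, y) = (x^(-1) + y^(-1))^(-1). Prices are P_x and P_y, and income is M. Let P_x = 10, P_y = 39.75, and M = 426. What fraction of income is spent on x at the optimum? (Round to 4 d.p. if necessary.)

MU_x ∝ x^(-2), MU_y ∝ y^(-2), so MRS = (y/x)^(2) = P_x/P_y.
Solve for the ratio: y/x = [P_x/P_y]^(0.5).
With the ratio pinned down, the budget gives x* = M/(P_x + P_y·(y/x)) and y* = (y/x)·x*.
Numerically y/x = 0.50157, so x* = 426/(10 + 39.75·0.50157) = 14.2297 and y* = 0.50157·14.2297 = 7.1372.
Expenditure on x: 10·14.2297 = 142.2969; share = 0.334.

share on x = 0.334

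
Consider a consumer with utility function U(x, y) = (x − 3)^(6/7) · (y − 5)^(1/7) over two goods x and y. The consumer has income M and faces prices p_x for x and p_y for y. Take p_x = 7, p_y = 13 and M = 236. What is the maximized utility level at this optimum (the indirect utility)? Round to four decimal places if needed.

V = 13.0159

This is Cobb-Douglas in (x−3, y−5): tangency gives 6/7·p_y·(y−5) = 1/7·p_x·(x−3).
After buying the subsistence bundle (3, 5), a share 6/7 of the remaining income goes to x: x* = 3 + 6/7·(M − 3p_x − 5p_y)/p_x.
Discretionary income = 236 − 3·7 − 5·13 = 150; x* = 3 + 6/7·150/7 = 21.3673; y* = 5 + 1/7·150/13 = 6.6484.
Utility at the optimum: U(21.3673, 6.6484) = 13.0159.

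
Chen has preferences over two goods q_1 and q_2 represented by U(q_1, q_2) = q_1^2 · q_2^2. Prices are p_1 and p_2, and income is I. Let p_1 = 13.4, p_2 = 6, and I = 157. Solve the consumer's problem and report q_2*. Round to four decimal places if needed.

q_2* = 13.0833

At p_1=13.4, p_2=6, I=157: q_2* = 0.5·157/6 = 13.0833.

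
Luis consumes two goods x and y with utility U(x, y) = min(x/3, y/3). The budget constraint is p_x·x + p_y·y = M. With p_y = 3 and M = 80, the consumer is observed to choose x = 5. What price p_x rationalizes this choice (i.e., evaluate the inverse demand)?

Leontief preferences: the optimum is at the kink where x/3 = y/3, i.e. y = x.
Budget: p_x·x + p_y·x = M, so (3·p_x + 3·p_y)·x = 3·M.
Demand: x*(p_x,p_y,M) = 3·M/(3·p_x + 3·p_y), y* = 3·M/(3·p_x + 3·p_y).
Set x* = 5 in the demand function and solve for p_x: p_x = 13.

p_x = 13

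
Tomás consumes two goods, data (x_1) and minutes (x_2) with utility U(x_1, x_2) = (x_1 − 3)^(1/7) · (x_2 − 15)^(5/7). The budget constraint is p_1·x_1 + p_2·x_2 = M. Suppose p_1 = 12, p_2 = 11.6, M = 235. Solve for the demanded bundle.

x_1* = 3.3472, x_2* = 16.796

Let x_1' = x_1−3, x_2' = x_2−15. MRS = (1/5)·x_2'/x_1' = p_1/p_2.
Substituting into the budget: x_1* = 3 + 1/6·(M − 3·p_1 − 15·p_2)/p_1, and x_2* = 15 + 5/6·(…)/p_2.
Discretionary income = 235 − 3·12 − 15·11.6 = 25; x_1* = 3 + 1/6·25/12 = 3.3472; x_2* = 15 + 5/6·25/11.6 = 16.796.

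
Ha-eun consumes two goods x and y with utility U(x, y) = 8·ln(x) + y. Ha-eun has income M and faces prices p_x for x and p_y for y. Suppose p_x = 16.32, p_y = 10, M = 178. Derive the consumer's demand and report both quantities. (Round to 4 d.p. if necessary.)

x* = 4.902, y* = 9.8

Set MRS = p_x/p_y: (8/x)/1 = p_x/p_y.
So x*(p_x,p_y) = 8·p_y/p_x, independent of income; and y* = (M − 8·p_y)/p_y.
At the given prices: x* = 8·10/16.32 = 4.902, and y* = 9.8.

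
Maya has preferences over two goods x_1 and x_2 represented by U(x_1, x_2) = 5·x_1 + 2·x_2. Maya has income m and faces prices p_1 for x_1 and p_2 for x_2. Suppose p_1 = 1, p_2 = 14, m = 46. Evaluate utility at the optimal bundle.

V = 230

Linear utility — the consumer picks whichever good has higher MU/price: 5/1 = 5 vs 2/14 = 0.1429.
x_1 gives more utility per dollar, so spend all income on x_1: x_1* = m/p_1, x_2* = 0.
Numerically: x_1* = 46, x_2* = 0.
Utility at the optimum: U(46, 0) = 230.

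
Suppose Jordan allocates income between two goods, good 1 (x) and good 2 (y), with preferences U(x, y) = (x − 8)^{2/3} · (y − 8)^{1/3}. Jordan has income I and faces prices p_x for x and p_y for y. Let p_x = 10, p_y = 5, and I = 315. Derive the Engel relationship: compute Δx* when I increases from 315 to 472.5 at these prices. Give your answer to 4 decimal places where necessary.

Δx* = 10.5

This is Cobb-Douglas in (x−8, y−8): tangency gives 2/3·p_y·(y−8) = 1/3·p_x·(x−8).
After buying the subsistence bundle (8, 8), a share 2/3 of the remaining income goes to x: x* = 8 + 2/3·(I − 8p_x − 8p_y)/p_x.
Discretionary income = 315 − 8·10 − 8·5 = 195; x* = 8 + 2/3·195/10 = 21.
At I' = 472.5: x* = 31.5. Change: 31.5 − 21 = 10.5.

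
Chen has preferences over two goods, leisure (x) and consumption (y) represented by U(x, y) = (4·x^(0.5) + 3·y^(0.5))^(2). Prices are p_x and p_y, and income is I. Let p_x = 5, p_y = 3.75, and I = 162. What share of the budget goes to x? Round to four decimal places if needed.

From the CES first-order condition, (4/3)·(y/x)^(0.5) = p_x/p_y.
Solve for the ratio: y/x = [(3/4)·p_x/p_y]^(2).
With the ratio pinned down, the budget gives x* = I/(p_x + p_y·(y/x)) and y* = (y/x)·x*.
Numerically y/x = 1, so x* = 162/(5 + 3.75·1) = 18.5143 and y* = 1·18.5143 = 18.5143.
Expenditure on x: 5·18.5143 = 92.5714; share = 0.5714.

share on x = 0.5714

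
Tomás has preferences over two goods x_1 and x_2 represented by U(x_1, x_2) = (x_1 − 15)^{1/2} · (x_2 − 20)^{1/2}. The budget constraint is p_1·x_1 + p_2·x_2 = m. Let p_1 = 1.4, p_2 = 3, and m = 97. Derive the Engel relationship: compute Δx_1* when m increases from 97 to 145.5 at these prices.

This is Cobb-Douglas in (x_1−15, x_2−20): tangency gives 0.5·p_2·(x_2−20) = 0.5·p_1·(x_1−15).
Substituting into the budget: x_1* = 15 + 0.5·(m − 15·p_1 − 20·p_2)/p_1, and x_2* = 20 + 0.5·(…)/p_2.
Discretionary income = 97 − 15·1.4 − 20·3 = 16; x_1* = 15 + 0.5·16/1.4 = 20.7143.
At m' = 145.5: x_1* = 38.0357. Change: 38.0357 − 20.7143 = 17.3214.

Δx_1* = 17.3214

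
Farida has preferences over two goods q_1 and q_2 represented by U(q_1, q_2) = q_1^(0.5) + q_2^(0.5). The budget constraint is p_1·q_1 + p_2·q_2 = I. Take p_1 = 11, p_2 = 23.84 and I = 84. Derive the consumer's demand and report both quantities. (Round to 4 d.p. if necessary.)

q_1* = 5.2253, q_2* = 1.1125

MU_q_1 ∝ q_1^(-0.5), MU_q_2 ∝ q_2^(-0.5), so MRS = (q_2/q_1)^(0.5) = p_1/p_2.
Hence q_2/q_1 = (p_1/p_2)^(1/(0.5)), i.e. raised to the 2 power.
With the ratio pinned down, the budget gives q_1* = I/(p_1 + p_2·(q_2/q_1)) and q_2* = (q_2/q_1)·q_1*.
Numerically q_2/q_1 = 0.212899, so q_1* = 84/(11 + 23.84·0.212899) = 5.2253 and q_2* = 0.212899·5.2253 = 1.1125.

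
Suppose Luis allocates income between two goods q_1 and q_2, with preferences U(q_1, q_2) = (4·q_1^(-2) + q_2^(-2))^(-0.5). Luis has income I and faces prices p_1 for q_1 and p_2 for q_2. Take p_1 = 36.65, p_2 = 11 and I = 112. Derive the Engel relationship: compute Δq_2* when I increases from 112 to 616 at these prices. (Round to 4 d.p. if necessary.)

Δq_2* = 10.0896

MU_q_1 ∝ 4·q_1^(-3), MU_q_2 ∝ q_2^(-3), so MRS = 4·(q_2/q_1)^(3) = p_1/p_2.
Hence q_2/q_1 = ((1/4)·p_1/p_2)^(1/(3)), i.e. raised to the 1/3 power.
With the ratio pinned down, the budget gives q_1* = I/(p_1 + p_2·(q_2/q_1)) and q_2* = (q_2/q_1)·q_1*.
Numerically q_2/q_1 = 0.940893, so q_1* = 112/(36.65 + 11·0.940893) = 2.383 and q_2* = 0.940893·2.383 = 2.2421.
At I' = 616: q_2* = 12.3318. Change: 12.3318 − 2.2421 = 10.0896.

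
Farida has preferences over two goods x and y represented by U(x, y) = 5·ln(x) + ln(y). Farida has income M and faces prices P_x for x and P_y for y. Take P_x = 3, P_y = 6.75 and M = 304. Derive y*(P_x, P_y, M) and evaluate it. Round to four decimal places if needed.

Tangency: MRS = 5·y/x = P_x/P_y.
Rearranging, P_y·y = (1/5)·P_x·x. Substituting into the budget gives P_x·x·(1 + (1/5)) = M.
Demand: x*(P_x,P_y,M) = 5/6·M/P_x and y* = 1/6·M/P_y.
At P_x=3, P_y=6.75, M=304: y* = 1/6·304/6.75 = 7.5062.

y* = 7.5062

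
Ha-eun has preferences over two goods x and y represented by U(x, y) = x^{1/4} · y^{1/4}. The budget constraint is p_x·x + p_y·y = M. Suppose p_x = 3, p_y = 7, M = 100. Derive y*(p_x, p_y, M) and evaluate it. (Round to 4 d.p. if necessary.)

Demand: x*(p_x,p_y,M) = 0.5·M/p_x and y* = 0.5·M/p_y.
At p_x=3, p_y=7, M=100: y* = 0.5·100/7 = 7.1429.

y* = 7.1429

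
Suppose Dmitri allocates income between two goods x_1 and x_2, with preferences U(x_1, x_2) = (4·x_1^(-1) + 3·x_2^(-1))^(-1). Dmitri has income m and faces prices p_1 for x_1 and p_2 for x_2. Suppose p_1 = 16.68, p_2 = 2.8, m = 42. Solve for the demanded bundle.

MRS = MU_x_1/MU_x_2 = (4/3)·(x_2/x_1)^(2). Set equal to p_1/p_2.
Hence x_2/x_1 = ((3/4)·p_1/p_2)^(1/(2)), i.e. raised to the 0.5 power.
With the ratio pinned down, the budget gives x_1* = m/(p_1 + p_2·(x_2/x_1)) and x_2* = (x_2/x_1)·x_1*.
Numerically x_2/x_1 = 2.113731, so x_1* = 42/(16.68 + 2.8·2.113731) = 1.8585 and x_2* = 2.113731·1.8585 = 3.9284.

x_1* = 1.8585, x_2* = 3.9284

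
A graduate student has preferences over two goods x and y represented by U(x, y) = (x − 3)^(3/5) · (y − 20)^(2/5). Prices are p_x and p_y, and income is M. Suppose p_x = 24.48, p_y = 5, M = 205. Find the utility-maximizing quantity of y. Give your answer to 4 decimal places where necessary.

MRS = (3/2)·(y−20)/(x−3). Tangency with p_x/p_y gives y−20 = (2/3)·(p_x/p_y)·(x−3).
After buying the subsistence bundle (3, 20), a share 0.6 of the remaining income goes to x: x* = 3 + 0.6·(M − 3p_x − 20p_y)/p_x.
Discretionary income = 205 − 3·24.48 − 20·5 = 31.56; y* = 20 + 0.4·31.56/5 = 22.5248.

y* = 22.5248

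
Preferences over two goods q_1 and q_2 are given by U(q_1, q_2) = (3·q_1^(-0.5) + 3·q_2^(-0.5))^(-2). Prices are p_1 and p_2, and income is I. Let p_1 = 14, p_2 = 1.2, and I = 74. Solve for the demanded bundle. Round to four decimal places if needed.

From the CES first-order condition, (q_2/q_1)^(1.5) = p_1/p_2.
Hence q_2/q_1 = (p_1/p_2)^(1/(1.5)), i.e. raised to the 2/3 power.
Substitute q_2 = (q_2/q_1)·q_1 into the budget: q_1* = I/(p_1 + p_2·(q_2/q_1)).
Numerically q_2/q_1 = 5.143963, so q_1* = 74/(14 + 1.2·5.143963) = 3.6683 and q_2* = 5.143963·3.6683 = 18.8697.

q_1* = 3.6683, q_2* = 18.8697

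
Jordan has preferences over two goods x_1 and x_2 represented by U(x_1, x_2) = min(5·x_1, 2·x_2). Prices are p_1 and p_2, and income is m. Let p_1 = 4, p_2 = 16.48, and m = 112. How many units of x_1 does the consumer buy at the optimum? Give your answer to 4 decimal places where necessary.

Leontief preferences: the optimum is at the kink where x_1/2 = x_2/5, i.e. x_2 = (5/2)·x_1.
Budget: p_1·x_1 + p_2·(5/2)·x_1 = m, so (2·p_1 + 5·p_2)·x_1 = 2·m.
Demand: x_1*(p_1,p_2,m) = 2·m/(2·p_1 + 5·p_2), x_2* = 5·m/(2·p_1 + 5·p_2).
Here 2·4 + 5·16.48 = 90.4, giving x_1* = 2.4779.

x_1* = 2.4779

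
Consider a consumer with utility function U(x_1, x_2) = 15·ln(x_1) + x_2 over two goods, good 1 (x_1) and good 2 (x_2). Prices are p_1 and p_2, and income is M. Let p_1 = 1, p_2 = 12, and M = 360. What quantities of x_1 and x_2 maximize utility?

x_1* = 180, x_2* = 15

MU_x_1 = 15/x_1, MU_x_2 = 1. Tangency: 15/x_1 = p_1/p_2.
So x_1*(p_1,p_2) = 15·p_2/p_1, independent of income; and x_2* = (M − 15·p_2)/p_2.
At the given prices: x_1* = 15·12/1 = 180, and x_2* = 15.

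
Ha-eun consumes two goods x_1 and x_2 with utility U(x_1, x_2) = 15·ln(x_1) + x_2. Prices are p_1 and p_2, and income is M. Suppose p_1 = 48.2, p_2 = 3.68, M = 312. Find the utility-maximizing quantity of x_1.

So x_1*(p_1,p_2) = 15·p_2/p_1, independent of income; and x_2* = (M − 15·p_2)/p_2.
At the given prices: x_1* = 15·3.68/48.2 = 1.1452.

x_1* = 1.1452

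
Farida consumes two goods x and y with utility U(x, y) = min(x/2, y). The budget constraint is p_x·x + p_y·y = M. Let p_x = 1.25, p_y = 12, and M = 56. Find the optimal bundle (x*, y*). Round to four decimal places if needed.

x* = 7.7241, y* = 3.8621

With perfect complements, no substitution: consume in ratio x:y = 2:1.
Budget: p_x·x + p_y·(1/2)·x = M, so (2·p_x + p_y)·x = 2·M.
Demand: x*(p_x,p_y,M) = 2·M/(2·p_x + p_y), y* = M/(2·p_x + p_y).
Here 2·1.25 + 12 = 14.5, giving x* = 7.7241 and y* = 3.8621.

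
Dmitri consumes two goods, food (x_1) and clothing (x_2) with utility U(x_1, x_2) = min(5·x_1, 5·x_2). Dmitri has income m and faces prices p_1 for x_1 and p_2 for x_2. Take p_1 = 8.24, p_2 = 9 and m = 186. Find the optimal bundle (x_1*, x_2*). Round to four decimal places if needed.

x_1* = 10.7889, x_2* = 10.7889

Leontief preferences: the optimum is at the kink where x_1/5 = x_2/5, i.e. x_2 = x_1.
Budget: p_1·x_1 + p_2·x_1 = m, so (5·p_1 + 5·p_2)·x_1 = 5·m.
Demand: x_1*(p_1,p_2,m) = 5·m/(5·p_1 + 5·p_2), x_2* = 5·m/(5·p_1 + 5·p_2).
Here 5·8.24 + 5·9 = 86.2, giving x_1* = 10.7889 and x_2* = 10.7889.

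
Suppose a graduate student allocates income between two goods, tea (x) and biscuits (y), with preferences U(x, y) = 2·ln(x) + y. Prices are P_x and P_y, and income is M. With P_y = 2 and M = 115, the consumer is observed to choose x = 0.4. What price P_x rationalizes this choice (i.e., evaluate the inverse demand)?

Set MRS = P_x/P_y: (2/x)/1 = P_x/P_y.
So x*(P_x,P_y) = 2·P_y/P_x, independent of income; and y* = (M − 2·P_y)/P_y.
Set x* = 0.4 in the demand function and solve for P_x: P_x = 10.

P_x = 10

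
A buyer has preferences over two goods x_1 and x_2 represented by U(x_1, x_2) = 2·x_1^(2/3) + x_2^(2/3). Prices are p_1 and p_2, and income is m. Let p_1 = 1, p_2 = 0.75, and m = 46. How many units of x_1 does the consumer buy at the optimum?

x_1* = 37.6364

MU_x_1 ∝ 2·x_1^(-1/3), MU_x_2 ∝ x_2^(-1/3), so MRS = 2·(x_2/x_1)^(1/3) = p_1/p_2.
Hence x_2/x_1 = ((1/2)·p_1/p_2)^(1/(1/3)), i.e. raised to the 3 power.
Substitute x_2 = (x_2/x_1)·x_1 into the budget: x_1* = m/(p_1 + p_2·(x_2/x_1)).
Numerically x_2/x_1 = 0.296296, so x_1* = 46/(1 + 0.75·0.296296) = 37.6364.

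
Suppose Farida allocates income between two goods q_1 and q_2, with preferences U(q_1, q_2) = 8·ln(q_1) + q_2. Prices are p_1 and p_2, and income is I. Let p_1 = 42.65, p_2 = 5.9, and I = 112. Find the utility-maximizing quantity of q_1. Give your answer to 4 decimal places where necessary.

q_1* = 1.1067

Set MRS = p_1/p_2: (8/q_1)/1 = p_1/p_2.
So q_1*(p_1,p_2) = 8·p_2/p_1, independent of income; and q_2* = (I − 8·p_2)/p_2.
At the given prices: q_1* = 8·5.9/42.65 = 1.1067.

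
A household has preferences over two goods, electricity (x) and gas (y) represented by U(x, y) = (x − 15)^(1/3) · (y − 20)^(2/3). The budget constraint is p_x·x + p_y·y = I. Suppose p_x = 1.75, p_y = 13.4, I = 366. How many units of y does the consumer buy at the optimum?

Let x' = x−15, y' = y−20. MRS = (1/2)·y'/x' = p_x/p_y.
Substituting into the budget: x* = 15 + 1/3·(I − 15·p_x − 20·p_y)/p_x, and y* = 20 + 2/3·(…)/p_y.
Discretionary income = 366 − 15·1.75 − 20·13.4 = 71.75; y* = 20 + 2/3·71.75/13.4 = 23.5697.

y* = 23.5697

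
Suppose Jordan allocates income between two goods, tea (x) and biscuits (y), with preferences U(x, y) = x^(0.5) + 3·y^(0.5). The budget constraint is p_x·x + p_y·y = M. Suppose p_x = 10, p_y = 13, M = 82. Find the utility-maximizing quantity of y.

y* = 5.5116

Numerically y/x = 5.325444, so x* = 82/(10 + 13·5.325444) = 1.035 and y* = 5.325444·1.035 = 5.5116.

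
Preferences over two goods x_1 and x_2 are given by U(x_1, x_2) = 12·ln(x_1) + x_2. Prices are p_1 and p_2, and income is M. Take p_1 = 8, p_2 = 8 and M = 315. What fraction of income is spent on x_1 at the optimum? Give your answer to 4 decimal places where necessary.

MU_x_1 = 12/x_1, MU_x_2 = 1. Tangency: 12/x_1 = p_1/p_2.
So x_1*(p_1,p_2) = 12·p_2/p_1, independent of income; and x_2* = (M − 12·p_2)/p_2.
At the given prices: x_1* = 12·8/8 = 12, and x_2* = 27.375.
Expenditure on x_1: 8·12 = 96; share = 0.3048.

share on x_1 = 0.3048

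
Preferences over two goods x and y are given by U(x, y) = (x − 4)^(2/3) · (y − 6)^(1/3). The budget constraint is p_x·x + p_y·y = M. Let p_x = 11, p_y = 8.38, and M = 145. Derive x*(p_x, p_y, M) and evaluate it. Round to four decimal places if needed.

x* = 7.0739

MRS = 2·(y−6)/(x−4). Tangency with p_x/p_y gives y−6 = (1/2)·(p_x/p_y)·(x−4).
After buying the subsistence bundle (4, 6), a share 2/3 of the remaining income goes to x: x* = 4 + 2/3·(M − 4p_x − 6p_y)/p_x.
Discretionary income = 145 − 4·11 − 6·8.38 = 50.72; x* = 4 + 2/3·50.72/11 = 7.0739.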